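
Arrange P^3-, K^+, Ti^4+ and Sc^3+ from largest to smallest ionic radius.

P^3- > K^+ > Sc^3+ > Ti^4+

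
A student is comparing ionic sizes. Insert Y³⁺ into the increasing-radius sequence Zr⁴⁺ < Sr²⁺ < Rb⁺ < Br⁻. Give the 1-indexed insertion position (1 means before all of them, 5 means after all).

2

All of these have 36 electrons (isoelectronic). With the same electron cloud, the ion with the most protons pulls it in tightest. Nuclear charges: Zr⁴⁺ (Z=40), Y³⁺ (Z=39), Sr²⁺ (Z=38), Rb⁺ (Z=37), Br⁻ (Z=35). Highest Z is smallest.
Merged order: Zr⁴⁺ < Y³⁺ < Sr²⁺ < Rb⁺ < Br⁻ — Y³⁺ is number 2.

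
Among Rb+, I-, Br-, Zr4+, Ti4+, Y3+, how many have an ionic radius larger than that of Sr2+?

3

Tabulating Z and e⁻: Ti4+ has 18 e⁻ (Z=22), Zr4+ has 36 e⁻ (Z=40), Y3+ has 36 e⁻ (Z=39), Sr2+ has 36 e⁻ (Z=38), Rb+ has 36 e⁻ (Z=37), Br- has 36 e⁻ (Z=35), I- has 54 e⁻ (Z=53). Ti4+ < Zr4+ (same group, 1 shell fewer); Zr4+ < Y3+ (both 36 e⁻, Z=40>39); Y3+ < Sr2+ (isoelectronic, higher Z=39 is smaller); Sr2+ < Rb+ (both 36 e⁻, Z=38>37); Rb+ < Br- (isoelectronic, higher Z=37 is smaller); Br- < I- (same group, 1 shell fewer).
Relative to Sr2+, the ions that are larger are Rb+, Br-, I-. So 3 are larger.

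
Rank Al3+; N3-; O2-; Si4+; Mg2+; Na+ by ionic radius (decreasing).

Isoelectronic series (10 e⁻ each). Size is set by nuclear charge: more protons means a smaller ion. Si4+ (Z=14), Al3+ (Z=13), Mg2+ (Z=12), Na+ (Z=11), O2- (Z=8), N3- (Z=7).

N3- > O2- > Na+ > Mg2+ > Al3+ > Si4+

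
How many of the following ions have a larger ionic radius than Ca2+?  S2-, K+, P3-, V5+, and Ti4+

3

These species are isoelectronic with 18 electrons. The only difference is the number of protons: V5+ (Z=23), Ti4+ (Z=22), Ca2+ (Z=20), K+ (Z=19), S2- (Z=16), P3- (Z=15). The strongest nuclear pull (V5+) gives the smallest ion.
Ordering all of them (including Ca2+) by radius gives V5+ < Ti4+ < Ca2+ < K+ < S2- < P3-. So 3 are larger.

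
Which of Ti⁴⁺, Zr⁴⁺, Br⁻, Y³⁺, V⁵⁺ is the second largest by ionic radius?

Y³⁺

Tabulating Z and e⁻: V⁵⁺ (Z=23, 18 e⁻), Ti⁴⁺ (Z=22, 18 e⁻), Zr⁴⁺ (Z=40, 36 e⁻), Y³⁺ (Z=39, 36 e⁻), Br⁻ (Z=35, 36 e⁻). V⁵⁺ < Ti⁴⁺ (isoelectronic, higher Z=23 is smaller); Ti⁴⁺ < Zr⁴⁺ (same group, 1 shell fewer); Zr⁴⁺ < Y³⁺ (isoelectronic, higher Z=40 is smaller); Y³⁺ < Br⁻ (isoelectronic, higher Z=39 is smaller).
That gives V⁵⁺ < Ti⁴⁺ < Zr⁴⁺ < Y³⁺ < Br⁻. From the largest end, number 2 is Y³⁺.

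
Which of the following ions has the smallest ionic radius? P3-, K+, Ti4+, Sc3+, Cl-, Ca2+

Ti4+

Each ion has 18 electrons. The ranking follows nuclear charge in reverse — greater Z gives a smaller radius. Ti4+ (Z=22), Sc3+ (Z=21), Ca2+ (Z=20), K+ (Z=19), Cl- (Z=17), P3- (Z=15).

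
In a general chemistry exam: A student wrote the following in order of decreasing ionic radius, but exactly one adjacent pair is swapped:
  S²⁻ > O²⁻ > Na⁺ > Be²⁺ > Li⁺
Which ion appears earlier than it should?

Be²⁺

Check each adjacent pair. Be²⁺ and Li⁺ are reversed: they are isoelectronic (2 e⁻) and Be has more protons than Li (4 vs 3), making Be²⁺ smaller. No other neighbouring pair contradicts the periodic trends, so Be²⁺ is the ion listed too early.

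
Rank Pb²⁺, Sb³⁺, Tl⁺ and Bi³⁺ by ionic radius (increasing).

Sb³⁺ < Bi³⁺ < Pb²⁺ < Tl⁺

Sb³⁺ has 48 e⁻ (Z=51), Bi³⁺ has 80 e⁻ (Z=83), Pb²⁺ has 80 e⁻ (Z=82), Tl⁺ has 80 e⁻ (Z=81). Sb³⁺ < Bi³⁺ (same group, 1 shell fewer); Bi³⁺ < Pb²⁺ (both 80 e⁻, Z=83>82); Pb²⁺ < Tl⁺ (both 80 e⁻, Z=82>81).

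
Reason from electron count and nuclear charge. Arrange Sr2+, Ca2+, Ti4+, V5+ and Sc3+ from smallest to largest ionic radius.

V5+ < Ti4+ < Sc3+ < Ca2+ < Sr2+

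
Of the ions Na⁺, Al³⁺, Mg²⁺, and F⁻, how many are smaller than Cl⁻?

Tabulating Z and e⁻: Al³⁺ (Z=13, 10 e⁻), Mg²⁺ (Z=12, 10 e⁻), Na⁺ (Z=11, 10 e⁻), F⁻ (Z=9, 10 e⁻), Cl⁻ (Z=17, 18 e⁻). Al³⁺ < Mg²⁺ (both 10 e⁻, Z=13>12); Mg²⁺ < Na⁺ (isoelectronic, higher Z=12 is smaller); Na⁺ < F⁻ (isoelectronic, higher Z=11 is smaller); F⁻ < Cl⁻ (same group, 1 shell fewer).
Relative to Cl⁻, the ions that are smaller are Al³⁺, Mg²⁺, Na⁺, F⁻. So 4 are smaller.

4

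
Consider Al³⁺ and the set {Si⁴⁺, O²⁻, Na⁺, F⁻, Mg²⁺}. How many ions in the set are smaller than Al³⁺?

1

Isoelectronic series (10 e⁻ each). Size is set by nuclear charge: more protons means a smaller ion. Si⁴⁺ (Z=14), Al³⁺ (Z=13), Mg²⁺ (Z=12), Na⁺ (Z=11), F⁻ (Z=9), O²⁻ (Z=8).
Ordering all of them (including Al³⁺) by radius gives Si⁴⁺ < Al³⁺ < Mg²⁺ < Na⁺ < F⁻ < O²⁻. So 1 is smaller.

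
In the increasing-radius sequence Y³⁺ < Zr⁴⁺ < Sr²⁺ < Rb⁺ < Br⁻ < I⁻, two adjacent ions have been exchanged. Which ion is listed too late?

Zr⁴⁺

The pair Y³⁺, Zr⁴⁺ is the wrong way round — Zr⁴⁺ and Y³⁺ share 36 electrons; the higher nuclear charge on Zr (Z=40) contracts it more, so Zr⁴⁺ < Y³⁺. All other adjacent pairs agree with periodic trends, so Zr⁴⁺ is the misplaced ion.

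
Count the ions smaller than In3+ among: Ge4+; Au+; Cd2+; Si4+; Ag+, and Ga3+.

Work out protons and electrons: Si4+ (Z=14, 10 e⁻), Ge4+ (Z=32, 28 e⁻), Ga3+ (Z=31, 28 e⁻), In3+ (Z=49, 46 e⁻), Cd2+ (Z=48, 46 e⁻), Ag+ (Z=47, 46 e⁻), Au+ (Z=79, 78 e⁻). Si4+ < Ge4+ (same group, period 3 vs 4); Ge4+ < Ga3+ (both 28 e⁻, Z=32>31); Ga3+ < In3+ (same group, period 4 vs 5); In3+ < Cd2+ (isoelectronic, higher Z=49 is smaller); Cd2+ < Ag+ (both 46 e⁻, Z=48>47); Ag+ < Au+ (same group, 1 shell fewer).
Placing each against In3+: smaller — Si4+, Ge4+, Ga3+; larger — Cd2+, Ag+, Au+. Count: 3.

3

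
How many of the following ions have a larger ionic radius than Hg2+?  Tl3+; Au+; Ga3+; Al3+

1

Work out protons and electrons: Al3+ (Z=13, 10 e⁻), Ga3+ (Z=31, 28 e⁻), Tl3+ (Z=81, 78 e⁻), Hg2+ (Z=80, 78 e⁻), Au+ (Z=79, 78 e⁻). Al3+ < Ga3+ (same group, 1 shell fewer); Ga3+ < Tl3+ (same group, 2 shells fewer); Tl3+ < Hg2+ (both 78 e⁻, Z=81>80); Hg2+ < Au+ (isoelectronic, higher Z=80 is smaller).
Ordering all of them (including Hg2+) by radius gives Al3+ < Ga3+ < Tl3+ < Hg2+ < Au+. That's 1.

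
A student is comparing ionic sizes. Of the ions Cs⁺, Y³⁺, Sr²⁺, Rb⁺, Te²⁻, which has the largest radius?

Te²⁻

Tabulating Z and e⁻: Y³⁺ has 36 e⁻ (Z=39), Sr²⁺ has 36 e⁻ (Z=38), Rb⁺ has 36 e⁻ (Z=37), Cs⁺ has 54 e⁻ (Z=55), Te²⁻ has 54 e⁻ (Z=52). Y³⁺ < Sr²⁺ (both 36 e⁻, Z=39>38); Sr²⁺ < Rb⁺ (both 36 e⁻, Z=38>37); Rb⁺ < Cs⁺ (same group, 1 shell fewer); Cs⁺ < Te²⁻ (both 54 e⁻, Z=55>52).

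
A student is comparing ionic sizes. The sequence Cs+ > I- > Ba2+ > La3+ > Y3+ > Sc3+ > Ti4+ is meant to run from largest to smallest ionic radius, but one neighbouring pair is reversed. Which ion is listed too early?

Cs+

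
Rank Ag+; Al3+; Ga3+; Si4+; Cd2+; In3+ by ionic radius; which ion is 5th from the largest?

Al3+

Tabulating Z and e⁻: Si4+ has 10 e⁻ (Z=14), Al3+ has 10 e⁻ (Z=13), Ga3+ has 28 e⁻ (Z=31), In3+ has 46 e⁻ (Z=49), Cd2+ has 46 e⁻ (Z=48), Ag+ has 46 e⁻ (Z=47). Si4+ < Al3+ (both 10 e⁻, Z=14>13); Al3+ < Ga3+ (same group, period 3 vs 4); Ga3+ < In3+ (same group, 1 shell fewer); In3+ < Cd2+ (both 46 e⁻, Z=49>48); Cd2+ < Ag+ (both 46 e⁻, Z=48>47).
So the order is Si4+ < Al3+ < Ga3+ < In3+ < Cd2+ < Ag+; the 5th-largest ion is Al3+.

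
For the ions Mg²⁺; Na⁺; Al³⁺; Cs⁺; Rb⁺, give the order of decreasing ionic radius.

Cs⁺ > Rb⁺ > Na⁺ > Mg²⁺ > Al³⁺

Al³⁺: 10 e⁻, Z=13, Mg²⁺: 10 e⁻, Z=12, Na⁺: 10 e⁻, Z=11, Rb⁺: 36 e⁻, Z=37, Cs⁺: 54 e⁻, Z=55. Al³⁺ < Mg²⁺ (both 10 e⁻, Z=13>12); Mg²⁺ < Na⁺ (both 10 e⁻, Z=12>11); Na⁺ < Rb⁺ (same group, 2 shells fewer); Rb⁺ < Cs⁺ (same group, 1 shell fewer).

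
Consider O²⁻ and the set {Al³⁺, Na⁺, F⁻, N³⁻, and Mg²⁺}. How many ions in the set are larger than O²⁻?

1

Isoelectronic series (10 e⁻ each). Size is set by nuclear charge: more protons means a smaller ion. Al³⁺ (Z=13), Mg²⁺ (Z=12), Na⁺ (Z=11), F⁻ (Z=9), O²⁻ (Z=8), N³⁻ (Z=7).
Overall: Al³⁺ < Mg²⁺ < Na⁺ < F⁻ < O²⁻ < N³⁻. O²⁻ has 4 below it and 1 above. Count: 1.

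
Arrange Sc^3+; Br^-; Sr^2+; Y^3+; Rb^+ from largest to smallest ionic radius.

Br^- > Rb^+ > Sr^2+ > Y^3+ > Sc^3+

Electron counts and nuclear charges: Sc^3+ has 18 e⁻ (Z=21), Y^3+ has 36 e⁻ (Z=39), Sr^2+ has 36 e⁻ (Z=38), Rb^+ has 36 e⁻ (Z=37), Br^- has 36 e⁻ (Z=35). Sc^3+ < Y^3+ (same group, period 4 vs 5); Y^3+ < Sr^2+ (isoelectronic, higher Z=39 is smaller); Sr^2+ < Rb^+ (both 36 e⁻, Z=38>37); Rb^+ < Br^- (both 36 e⁻, Z=37>35).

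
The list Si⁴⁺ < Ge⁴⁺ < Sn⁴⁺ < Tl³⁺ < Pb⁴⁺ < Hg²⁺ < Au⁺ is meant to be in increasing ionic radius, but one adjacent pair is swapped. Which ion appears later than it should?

Pb⁴⁺

Scanning neighbour by neighbour, only Tl³⁺/Pb⁴⁺ violates a trend: both have 78 electrons but Z(Pb)=82 > Z(Tl)=81, so Pb⁴⁺ should be the smaller of the two. That makes Pb⁴⁺ the one sitting a position late relative to where it belongs.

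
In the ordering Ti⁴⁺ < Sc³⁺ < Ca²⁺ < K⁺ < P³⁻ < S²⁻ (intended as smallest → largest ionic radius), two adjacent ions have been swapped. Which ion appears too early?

P³⁻

Scanning neighbour by neighbour, only P³⁻/S²⁻ violates a trend: S²⁻ and P³⁻ share 18 electrons; the higher nuclear charge on S (Z=16) contracts it more, so S²⁻ < P³⁻. That makes P³⁻ the one sitting a position early relative to where it belongs.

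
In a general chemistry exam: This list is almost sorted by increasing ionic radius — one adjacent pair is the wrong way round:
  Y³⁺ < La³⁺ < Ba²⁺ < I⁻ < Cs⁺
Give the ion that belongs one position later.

Compare adjacent ions: Cs⁺ and I⁻ share 54 electrons; the higher nuclear charge on Cs (Z=55) contracts it more, so Cs⁺ < I⁻ — yet in this increasing list I⁻ sits before Cs⁺. Nothing else is reversed, so I⁻ should move one place to the right.

I⁻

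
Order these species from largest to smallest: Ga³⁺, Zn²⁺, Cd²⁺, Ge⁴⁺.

Ge⁴⁺ has 28 e⁻ (Z=32), Ga³⁺ has 28 e⁻ (Z=31), Zn²⁺ has 28 e⁻ (Z=30), Cd²⁺ has 46 e⁻ (Z=48). Ge⁴⁺ < Ga³⁺ (isoelectronic, higher Z=32 is smaller); Ga³⁺ < Zn²⁺ (isoelectronic, higher Z=31 is smaller); Zn²⁺ < Cd²⁺ (same group, 1 shell fewer).

Cd²⁺ > Zn²⁺ > Ga³⁺ > Ge⁴⁺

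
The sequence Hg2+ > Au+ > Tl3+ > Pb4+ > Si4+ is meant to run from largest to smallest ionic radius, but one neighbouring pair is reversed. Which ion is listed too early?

The pair Hg2+, Au+ is the wrong way round — both have 78 electrons but Z(Hg)=80 > Z(Au)=79, so Hg2+ should be the smaller of the two. All other adjacent pairs agree with periodic trends, so Hg2+ is the misplaced ion.

Hg2+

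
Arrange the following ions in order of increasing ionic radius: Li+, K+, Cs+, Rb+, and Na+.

Li+ < Na+ < K+ < Rb+ < Cs+

All are in the same group with charge +1. Radius grows down the group as n (the outermost shell) increases.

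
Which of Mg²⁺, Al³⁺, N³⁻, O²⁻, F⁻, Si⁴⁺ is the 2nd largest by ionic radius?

Isoelectronic series (10 e⁻ each). Size is set by nuclear charge: more protons means a smaller ion. Si⁴⁺ (Z=14), Al³⁺ (Z=13), Mg²⁺ (Z=12), F⁻ (Z=9), O²⁻ (Z=8), N³⁻ (Z=7).
So the order is Si⁴⁺ < Al³⁺ < Mg²⁺ < F⁻ < O²⁻ < N³⁻; the 2nd-largest ion is O²⁻.

O²⁻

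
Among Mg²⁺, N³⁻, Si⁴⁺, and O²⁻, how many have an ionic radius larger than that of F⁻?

2

Isoelectronic series (10 e⁻ each). Size is set by nuclear charge: more protons means a smaller ion. Si⁴⁺ (Z=14), Mg²⁺ (Z=12), F⁻ (Z=9), O²⁻ (Z=8), N³⁻ (Z=7).
Ordering all of them (including F⁻) by radius gives Si⁴⁺ < Mg²⁺ < F⁻ < O²⁻ < N³⁻. So 2 are larger.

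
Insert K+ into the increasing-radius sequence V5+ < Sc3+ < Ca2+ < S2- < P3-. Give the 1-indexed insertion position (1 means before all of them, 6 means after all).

4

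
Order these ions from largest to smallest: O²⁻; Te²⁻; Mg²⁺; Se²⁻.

Te²⁻ > Se²⁻ > O²⁻ > Mg²⁺

Work out protons and electrons: Mg²⁺ (Z=12, 10 e⁻), O²⁻ (Z=8, 10 e⁻), Se²⁻ (Z=34, 36 e⁻), Te²⁻ (Z=52, 54 e⁻). Mg²⁺ < O²⁻ (isoelectronic, higher Z=12 is smaller); O²⁻ < Se²⁻ (same group, 2 shells fewer); Se²⁻ < Te²⁻ (same group, period 4 vs 5).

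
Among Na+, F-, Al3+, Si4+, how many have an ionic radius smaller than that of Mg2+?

2

Isoelectronic series (10 e⁻ each). Size is set by nuclear charge: more protons means a smaller ion. Si4+ (Z=14), Al3+ (Z=13), Mg2+ (Z=12), Na+ (Z=11), F- (Z=9).
Overall: Si4+ < Al3+ < Mg2+ < Na+ < F-. Mg2+ has 2 below it and 2 above. So 2 are smaller.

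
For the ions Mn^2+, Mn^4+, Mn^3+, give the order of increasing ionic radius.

Mn^4+ < Mn^3+ < Mn^2+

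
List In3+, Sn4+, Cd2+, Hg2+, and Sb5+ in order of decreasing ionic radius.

Hg2+ > Cd2+ > In3+ > Sn4+ > Sb5+

Tabulating Z and e⁻: Sb5+: 46 e⁻, Z=51, Sn4+: 46 e⁻, Z=50, In3+: 46 e⁻, Z=49, Cd2+: 46 e⁻, Z=48, Hg2+: 78 e⁻, Z=80. Sb5+ < Sn4+ (both 46 e⁻, Z=51>50); Sn4+ < In3+ (isoelectronic, higher Z=50 is smaller); In3+ < Cd2+ (both 46 e⁻, Z=49>48); Cd2+ < Hg2+ (same group, 1 shell fewer).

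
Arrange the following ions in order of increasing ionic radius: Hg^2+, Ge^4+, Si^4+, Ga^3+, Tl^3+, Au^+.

Si^4+ (Z=14, 10 e⁻), Ge^4+ (Z=32, 28 e⁻), Ga^3+ (Z=31, 28 e⁻), Tl^3+ (Z=81, 78 e⁻), Hg^2+ (Z=80, 78 e⁻), Au^+ (Z=79, 78 e⁻). Si^4+ < Ge^4+ (same group, 1 shell fewer); Ge^4+ < Ga^3+ (both 28 e⁻, Z=32>31); Ga^3+ < Tl^3+ (same group, period 4 vs 6); Tl^3+ < Hg^2+ (both 78 e⁻, Z=81>80); Hg^2+ < Au^+ (both 78 e⁻, Z=80>79).

Si^4+ < Ge^4+ < Ga^3+ < Tl^3+ < Hg^2+ < Au^+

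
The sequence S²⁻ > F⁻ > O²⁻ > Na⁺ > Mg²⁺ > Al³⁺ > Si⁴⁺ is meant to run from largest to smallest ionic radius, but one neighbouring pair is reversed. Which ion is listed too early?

Check each adjacent pair. F⁻ and O²⁻ are reversed: F⁻ and O²⁻ share 10 electrons; the higher nuclear charge on F (Z=9) contracts it more, so F⁻ < O²⁻. No other neighbouring pair contradicts the periodic trends, so F⁻ is the ion listed too early.

F⁻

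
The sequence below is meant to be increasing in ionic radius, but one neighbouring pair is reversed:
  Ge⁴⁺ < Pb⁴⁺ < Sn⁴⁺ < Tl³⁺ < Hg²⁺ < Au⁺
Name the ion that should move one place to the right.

Scanning neighbour by neighbour, only Pb⁴⁺/Sn⁴⁺ violates a trend: same group and charge — period 5 sits above period 6, so Sn⁴⁺ is smaller. That makes Pb⁴⁺ the one sitting a position early relative to where it belongs.

Pb⁴⁺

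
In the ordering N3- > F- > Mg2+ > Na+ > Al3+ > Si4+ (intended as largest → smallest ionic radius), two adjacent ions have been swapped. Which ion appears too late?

Na+

Scanning neighbour by neighbour, only Mg2+/Na+ violates a trend: Mg2+ and Na+ share 10 electrons; the higher nuclear charge on Mg (Z=12) contracts it more, so Mg2+ < Na+. That makes Na+ the one sitting a position late relative to where it belongs.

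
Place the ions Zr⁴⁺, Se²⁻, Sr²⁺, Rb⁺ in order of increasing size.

Zr⁴⁺ < Sr²⁺ < Rb⁺ < Se²⁻

These species are isoelectronic with 36 electrons. The only difference is the number of protons: Zr⁴⁺ (Z=40), Sr²⁺ (Z=38), Rb⁺ (Z=37), Se²⁻ (Z=34). The strongest nuclear pull (Zr⁴⁺) gives the smallest ion.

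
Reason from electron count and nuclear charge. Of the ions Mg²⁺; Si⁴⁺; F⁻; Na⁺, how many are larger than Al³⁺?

These species are isoelectronic with 10 electrons. The only difference is the number of protons: Si⁴⁺ (Z=14), Al³⁺ (Z=13), Mg²⁺ (Z=12), Na⁺ (Z=11), F⁻ (Z=9). The strongest nuclear pull (Si⁴⁺) gives the smallest ion.
Relative to Al³⁺, the ions that are larger are Mg²⁺, Na⁺, F⁻. So 3 are larger.

3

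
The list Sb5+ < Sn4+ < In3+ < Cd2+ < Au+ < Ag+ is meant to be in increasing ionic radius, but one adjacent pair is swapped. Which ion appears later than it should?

Ag+

Compare adjacent ions: same group and charge — period 5 sits above period 6, so Ag+ is smaller — yet in this increasing list Au+ sits before Ag+. Nothing else is reversed, so Ag+ should move one place to the left.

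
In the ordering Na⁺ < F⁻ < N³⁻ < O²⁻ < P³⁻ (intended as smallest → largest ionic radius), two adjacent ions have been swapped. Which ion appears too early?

The pair N³⁻, O²⁻ is the wrong way round — both have 10 electrons but Z(O)=8 > Z(N)=7, so O²⁻ should be the smaller of the two. All other adjacent pairs agree with periodic trends, so N³⁻ is the misplaced ion.

N³⁻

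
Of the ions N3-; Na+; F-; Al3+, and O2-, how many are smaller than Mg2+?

1

All of these have 10 electrons (isoelectronic). With the same electron cloud, the ion with the most protons pulls it in tightest. Nuclear charges: Al3+ (Z=13), Mg2+ (Z=12), Na+ (Z=11), F- (Z=9), O2- (Z=8), N3- (Z=7). Highest Z is smallest.
Placing each against Mg2+: smaller — Al3+; larger — Na+, F-, O2-, N3-. That's 1.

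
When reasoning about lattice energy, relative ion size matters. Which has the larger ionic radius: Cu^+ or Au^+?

Same group, same charge. Going down the group adds an extra shell of electrons, so the ion gets larger: Cu^+ is highest in the group and smallest.

Au^+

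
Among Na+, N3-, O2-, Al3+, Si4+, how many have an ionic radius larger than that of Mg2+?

Each ion has 10 electrons. The ranking follows nuclear charge in reverse — greater Z gives a smaller radius. Si4+ (Z=14), Al3+ (Z=13), Mg2+ (Z=12), Na+ (Z=11), O2- (Z=8), N3- (Z=7).
Relative to Mg2+, the ions that are larger are Na+, O2-, N3-. That's 3.

3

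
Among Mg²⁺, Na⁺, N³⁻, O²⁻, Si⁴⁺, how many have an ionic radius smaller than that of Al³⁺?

1

These species are isoelectronic with 10 electrons. The only difference is the number of protons: Si⁴⁺ (Z=14), Al³⁺ (Z=13), Mg²⁺ (Z=12), Na⁺ (Z=11), O²⁻ (Z=8), N³⁻ (Z=7). The strongest nuclear pull (Si⁴⁺) gives the smallest ion.
Placing each against Al³⁺: smaller — Si⁴⁺; larger — Mg²⁺, Na⁺, O²⁻, N³⁻. Count: 1.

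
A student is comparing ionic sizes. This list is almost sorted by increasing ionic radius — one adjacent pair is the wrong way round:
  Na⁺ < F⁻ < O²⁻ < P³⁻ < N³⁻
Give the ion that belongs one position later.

P³⁻

The pair P³⁻, N³⁻ is the wrong way round — N³⁻ and P³⁻ are in one column with the same charge; the lighter period-2 ion has one fewer shell and is smaller. All other adjacent pairs agree with periodic trends, so P³⁻ is the misplaced ion.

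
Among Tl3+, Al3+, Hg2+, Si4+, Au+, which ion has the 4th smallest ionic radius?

Hg2+

Work out protons and electrons: Si4+: 10 e⁻, Z=14, Al3+: 10 e⁻, Z=13, Tl3+: 78 e⁻, Z=81, Hg2+: 78 e⁻, Z=80, Au+: 78 e⁻, Z=79. Si4+ < Al3+ (isoelectronic, higher Z=14 is smaller); Al3+ < Tl3+ (same group, 3 shells fewer); Tl3+ < Hg2+ (isoelectronic, higher Z=81 is smaller); Hg2+ < Au+ (both 78 e⁻, Z=80>79).
That gives Si4+ < Al3+ < Tl3+ < Hg2+ < Au+. From the smallest end, number 4 is Hg2+.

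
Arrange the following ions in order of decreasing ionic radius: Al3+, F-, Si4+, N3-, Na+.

N3- > F- > Na+ > Al3+ > Si4+

These species are isoelectronic with 10 electrons. The only difference is the number of protons: Si4+ (Z=14), Al3+ (Z=13), Na+ (Z=11), F- (Z=9), N3- (Z=7). The strongest nuclear pull (Si4+) gives the smallest ion.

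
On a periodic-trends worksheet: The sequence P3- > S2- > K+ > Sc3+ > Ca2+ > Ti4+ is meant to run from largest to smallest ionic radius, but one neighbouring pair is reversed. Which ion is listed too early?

Sc3+

Scanning neighbour by neighbour, only Sc3+/Ca2+ violates a trend: Sc3+ and Ca2+ share 18 electrons; the higher nuclear charge on Sc (Z=21) contracts it more, so Sc3+ < Ca2+. That makes Sc3+ the one sitting a position early relative to where it belongs.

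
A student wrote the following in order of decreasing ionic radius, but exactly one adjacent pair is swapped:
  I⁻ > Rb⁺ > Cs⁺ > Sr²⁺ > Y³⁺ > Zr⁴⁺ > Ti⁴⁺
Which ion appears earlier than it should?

Scanning neighbour by neighbour, only Rb⁺/Cs⁺ violates a trend: both in group 1 with the same charge; Rb⁺ (period 5) has the smaller radius. That makes Rb⁺ the one sitting a position early relative to where it belongs.

Rb⁺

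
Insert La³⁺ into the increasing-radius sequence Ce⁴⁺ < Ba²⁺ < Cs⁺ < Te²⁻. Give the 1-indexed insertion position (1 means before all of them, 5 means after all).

2

All of these have 54 electrons (isoelectronic). With the same electron cloud, the ion with the most protons pulls it in tightest. Nuclear charges: Ce⁴⁺ (Z=58), La³⁺ (Z=57), Ba²⁺ (Z=56), Cs⁺ (Z=55), Te²⁻ (Z=52). Highest Z is smallest.
With La³⁺ included the full order is Ce⁴⁺ < La³⁺ < Ba²⁺ < Cs⁺ < Te²⁻, so it takes position 2.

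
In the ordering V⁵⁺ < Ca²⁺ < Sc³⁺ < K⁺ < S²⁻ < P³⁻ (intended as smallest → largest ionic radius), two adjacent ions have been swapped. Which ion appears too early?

Check each adjacent pair. Ca²⁺ and Sc³⁺ are reversed: Sc³⁺ and Ca²⁺ share 18 electrons; the higher nuclear charge on Sc (Z=21) contracts it more, so Sc³⁺ < Ca²⁺. No other neighbouring pair contradicts the periodic trends, so Ca²⁺ is the ion listed too early.

Ca²⁺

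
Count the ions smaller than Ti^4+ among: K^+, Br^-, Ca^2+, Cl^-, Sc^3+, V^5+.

First list Z and electron count for each: V^5+ (Z=23, 18 e⁻), Ti^4+ (Z=22, 18 e⁻), Sc^3+ (Z=21, 18 e⁻), Ca^2+ (Z=20, 18 e⁻), K^+ (Z=19, 18 e⁻), Cl^- (Z=17, 18 e⁻), Br^- (Z=35, 36 e⁻). V^5+ < Ti^4+ (both 18 e⁻, Z=23>22); Ti^4+ < Sc^3+ (isoelectronic, higher Z=22 is smaller); Sc^3+ < Ca^2+ (both 18 e⁻, Z=21>20); Ca^2+ < K^+ (both 18 e⁻, Z=20>19); K^+ < Cl^- (isoelectronic, higher Z=19 is smaller); Cl^- < Br^- (same group, period 3 vs 4).
Relative to Ti^4+, the ions that are smaller are V^5+. That's 1.

1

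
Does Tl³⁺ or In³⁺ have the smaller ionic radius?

Same group, same charge. Going down the group adds an extra shell of electrons, so the ion gets larger: In³⁺ is highest in the group and smallest.

In³⁺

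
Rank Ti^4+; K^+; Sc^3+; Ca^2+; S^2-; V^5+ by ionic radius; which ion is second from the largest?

K^+

All of these have 18 electrons (isoelectronic). With the same electron cloud, the ion with the most protons pulls it in tightest. Nuclear charges: V^5+ (Z=23), Ti^4+ (Z=22), Sc^3+ (Z=21), Ca^2+ (Z=20), K^+ (Z=19), S^2- (Z=16). Highest Z is smallest.
Ordering: V^5+ < Ti^4+ < Sc^3+ < Ca^2+ < K^+ < S^2-. The second largest is K^+.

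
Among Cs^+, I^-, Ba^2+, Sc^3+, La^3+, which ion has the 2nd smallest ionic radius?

La^3+

First list Z and electron count for each: Sc^3+ has 18 e⁻ (Z=21), La^3+ has 54 e⁻ (Z=57), Ba^2+ has 54 e⁻ (Z=56), Cs^+ has 54 e⁻ (Z=55), I^- has 54 e⁻ (Z=53). Sc^3+ < La^3+ (same group, 2 shells fewer); La^3+ < Ba^2+ (isoelectronic, higher Z=57 is smaller); Ba^2+ < Cs^+ (both 54 e⁻, Z=56>55); Cs^+ < I^- (isoelectronic, higher Z=55 is smaller).
Full ascending order: Sc^3+ < La^3+ < Ba^2+ < Cs^+ < I^-. Counting from the smallest, position 2 is La^3+.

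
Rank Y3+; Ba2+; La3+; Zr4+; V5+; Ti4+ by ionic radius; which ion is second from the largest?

La3+

Electron counts and nuclear charges: V5+ has 18 e⁻ (Z=23), Ti4+ has 18 e⁻ (Z=22), Zr4+ has 36 e⁻ (Z=40), Y3+ has 36 e⁻ (Z=39), La3+ has 54 e⁻ (Z=57), Ba2+ has 54 e⁻ (Z=56). V5+ < Ti4+ (both 18 e⁻, Z=23>22); Ti4+ < Zr4+ (same group, 1 shell fewer); Zr4+ < Y3+ (isoelectronic, higher Z=40 is smaller); Y3+ < La3+ (same group, 1 shell fewer); La3+ < Ba2+ (isoelectronic, higher Z=57 is smaller).
So the order is V5+ < Ti4+ < Zr4+ < Y3+ < La3+ < Ba2+; the 2nd-largest ion is La3+.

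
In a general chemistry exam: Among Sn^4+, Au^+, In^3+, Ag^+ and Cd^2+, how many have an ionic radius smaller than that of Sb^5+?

0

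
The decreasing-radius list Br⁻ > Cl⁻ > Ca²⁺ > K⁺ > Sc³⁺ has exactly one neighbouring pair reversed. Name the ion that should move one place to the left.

K⁺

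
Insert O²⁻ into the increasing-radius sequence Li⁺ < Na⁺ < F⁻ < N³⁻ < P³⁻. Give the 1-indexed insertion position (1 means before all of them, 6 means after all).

4

Tabulating Z and e⁻: Li⁺: 2 e⁻, Z=3, Na⁺: 10 e⁻, Z=11, F⁻: 10 e⁻, Z=9, O²⁻: 10 e⁻, Z=8, N³⁻: 10 e⁻, Z=7, P³⁻: 18 e⁻, Z=15. Li⁺ < Na⁺ (same group, 1 shell fewer); Na⁺ < F⁻ (isoelectronic, higher Z=11 is smaller); F⁻ < O²⁻ (both 10 e⁻, Z=9>8); O²⁻ < N³⁻ (isoelectronic, higher Z=8 is smaller); N³⁻ < P³⁻ (same group, 1 shell fewer).
The complete sequence is Li⁺ < Na⁺ < F⁻ < O²⁻ < N³⁻ < P³⁻. O²⁻ sits at position 4.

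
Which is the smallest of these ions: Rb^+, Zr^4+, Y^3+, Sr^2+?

Zr^4+

All of these have 36 electrons (isoelectronic). With the same electron cloud, the ion with the most protons pulls it in tightest. Nuclear charges: Zr^4+ (Z=40), Y^3+ (Z=39), Sr^2+ (Z=38), Rb^+ (Z=37). Highest Z is smallest.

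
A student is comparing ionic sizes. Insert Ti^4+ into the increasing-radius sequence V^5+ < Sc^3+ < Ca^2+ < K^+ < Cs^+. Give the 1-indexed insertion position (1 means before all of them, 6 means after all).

2

Tabulating Z and e⁻: V^5+ has 18 e⁻ (Z=23), Ti^4+ has 18 e⁻ (Z=22), Sc^3+ has 18 e⁻ (Z=21), Ca^2+ has 18 e⁻ (Z=20), K^+ has 18 e⁻ (Z=19), Cs^+ has 54 e⁻ (Z=55). V^5+ < Ti^4+ (isoelectronic, higher Z=23 is smaller); Ti^4+ < Sc^3+ (isoelectronic, higher Z=22 is smaller); Sc^3+ < Ca^2+ (isoelectronic, higher Z=21 is smaller); Ca^2+ < K^+ (both 18 e⁻, Z=20>19); K^+ < Cs^+ (same group, period 4 vs 6).
The complete sequence is V^5+ < Ti^4+ < Sc^3+ < Ca^2+ < K^+ < Cs^+. Ti^4+ sits at position 2.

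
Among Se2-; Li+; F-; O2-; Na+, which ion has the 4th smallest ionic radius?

O2-

First list Z and electron count for each: Li+: 2 e⁻, Z=3, Na+: 10 e⁻, Z=11, F-: 10 e⁻, Z=9, O2-: 10 e⁻, Z=8, Se2-: 36 e⁻, Z=34. Li+ < Na+ (same group, 1 shell fewer); Na+ < F- (isoelectronic, higher Z=11 is smaller); F- < O2- (isoelectronic, higher Z=9 is smaller); O2- < Se2- (same group, period 2 vs 4).
Ordering: Li+ < Na+ < F- < O2- < Se2-. The 4th smallest is O2-.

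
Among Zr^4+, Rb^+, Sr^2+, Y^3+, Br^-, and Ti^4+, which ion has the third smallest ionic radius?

Electron counts and nuclear charges: Ti^4+ has 18 e⁻ (Z=22), Zr^4+ has 36 e⁻ (Z=40), Y^3+ has 36 e⁻ (Z=39), Sr^2+ has 36 e⁻ (Z=38), Rb^+ has 36 e⁻ (Z=37), Br^- has 36 e⁻ (Z=35). Ti^4+ < Zr^4+ (same group, period 4 vs 5); Zr^4+ < Y^3+ (both 36 e⁻, Z=40>39); Y^3+ < Sr^2+ (both 36 e⁻, Z=39>38); Sr^2+ < Rb^+ (both 36 e⁻, Z=38>37); Rb^+ < Br^- (both 36 e⁻, Z=37>35).
Ordering: Ti^4+ < Zr^4+ < Y^3+ < Sr^2+ < Rb^+ < Br^-. The third smallest is Y^3+.

Y^3+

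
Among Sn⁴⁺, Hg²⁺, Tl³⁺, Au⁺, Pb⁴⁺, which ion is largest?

First list Z and electron count for each: Sn⁴⁺ has 46 e⁻ (Z=50), Pb⁴⁺ has 78 e⁻ (Z=82), Tl³⁺ has 78 e⁻ (Z=81), Hg²⁺ has 78 e⁻ (Z=80), Au⁺ has 78 e⁻ (Z=79). Sn⁴⁺ < Pb⁴⁺ (same group, 1 shell fewer); Pb⁴⁺ < Tl³⁺ (isoelectronic, higher Z=82 is smaller); Tl³⁺ < Hg²⁺ (isoelectronic, higher Z=81 is smaller); Hg²⁺ < Au⁺ (isoelectronic, higher Z=80 is smaller).

Au⁺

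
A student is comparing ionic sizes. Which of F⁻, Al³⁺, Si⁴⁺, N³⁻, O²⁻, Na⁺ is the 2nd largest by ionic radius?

All of these have 10 electrons (isoelectronic). With the same electron cloud, the ion with the most protons pulls it in tightest. Nuclear charges: Si⁴⁺ (Z=14), Al³⁺ (Z=13), Na⁺ (Z=11), F⁻ (Z=9), O²⁻ (Z=8), N³⁻ (Z=7). Highest Z is smallest.
So the order is Si⁴⁺ < Al³⁺ < Na⁺ < F⁻ < O²⁻ < N³⁻; the 2nd-largest ion is O²⁻.

O²⁻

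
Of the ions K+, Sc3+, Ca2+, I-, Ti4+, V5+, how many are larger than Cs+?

1

V5+ (Z=23, 18 e⁻), Ti4+ (Z=22, 18 e⁻), Sc3+ (Z=21, 18 e⁻), Ca2+ (Z=20, 18 e⁻), K+ (Z=19, 18 e⁻), Cs+ (Z=55, 54 e⁻), I- (Z=53, 54 e⁻). V5+ < Ti4+ (isoelectronic, higher Z=23 is smaller); Ti4+ < Sc3+ (isoelectronic, higher Z=22 is smaller); Sc3+ < Ca2+ (isoelectronic, higher Z=21 is smaller); Ca2+ < K+ (isoelectronic, higher Z=20 is smaller); K+ < Cs+ (same group, period 4 vs 6); Cs+ < I- (isoelectronic, higher Z=55 is smaller).
Ordering all of them (including Cs+) by radius gives V5+ < Ti4+ < Sc3+ < Ca2+ < K+ < Cs+ < I-. Count: 1.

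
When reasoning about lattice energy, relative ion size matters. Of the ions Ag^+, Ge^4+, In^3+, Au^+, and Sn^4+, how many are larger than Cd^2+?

First list Z and electron count for each: Ge^4+ has 28 e⁻ (Z=32), Sn^4+ has 46 e⁻ (Z=50), In^3+ has 46 e⁻ (Z=49), Cd^2+ has 46 e⁻ (Z=48), Ag^+ has 46 e⁻ (Z=47), Au^+ has 78 e⁻ (Z=79). Ge^4+ < Sn^4+ (same group, 1 shell fewer); Sn^4+ < In^3+ (both 46 e⁻, Z=50>49); In^3+ < Cd^2+ (isoelectronic, higher Z=49 is smaller); Cd^2+ < Ag^+ (isoelectronic, higher Z=48 is smaller); Ag^+ < Au^+ (same group, 1 shell fewer).
Overall: Ge^4+ < Sn^4+ < In^3+ < Cd^2+ < Ag^+ < Au^+. Cd^2+ has 3 below it and 2 above. That's 2.

2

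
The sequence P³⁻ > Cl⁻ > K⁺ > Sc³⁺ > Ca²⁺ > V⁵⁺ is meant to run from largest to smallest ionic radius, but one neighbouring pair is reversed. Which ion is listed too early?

Sc³⁺

Scanning neighbour by neighbour, only Sc³⁺/Ca²⁺ violates a trend: both have 18 electrons but Z(Sc)=21 > Z(Ca)=20, so Sc³⁺ should be the smaller of the two. That makes Sc³⁺ the one sitting a position early relative to where it belongs.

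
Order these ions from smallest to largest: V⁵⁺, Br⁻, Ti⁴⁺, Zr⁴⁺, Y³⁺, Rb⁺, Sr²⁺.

V⁵⁺ < Ti⁴⁺ < Zr⁴⁺ < Y³⁺ < Sr²⁺ < Rb⁺ < Br⁻

First list Z and electron count for each: V⁵⁺: 18 e⁻, Z=23, Ti⁴⁺: 18 e⁻, Z=22, Zr⁴⁺: 36 e⁻, Z=40, Y³⁺: 36 e⁻, Z=39, Sr²⁺: 36 e⁻, Z=38, Rb⁺: 36 e⁻, Z=37, Br⁻: 36 e⁻, Z=35. V⁵⁺ < Ti⁴⁺ (isoelectronic, higher Z=23 is smaller); Ti⁴⁺ < Zr⁴⁺ (same group, 1 shell fewer); Zr⁴⁺ < Y³⁺ (isoelectronic, higher Z=40 is smaller); Y³⁺ < Sr²⁺ (both 36 e⁻, Z=39>38); Sr²⁺ < Rb⁺ (isoelectronic, higher Z=38 is smaller); Rb⁺ < Br⁻ (both 36 e⁻, Z=37>35).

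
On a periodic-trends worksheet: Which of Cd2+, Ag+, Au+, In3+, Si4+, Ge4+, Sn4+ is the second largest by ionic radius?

Tabulating Z and e⁻: Si4+: 10 e⁻, Z=14, Ge4+: 28 e⁻, Z=32, Sn4+: 46 e⁻, Z=50, In3+: 46 e⁻, Z=49, Cd2+: 46 e⁻, Z=48, Ag+: 46 e⁻, Z=47, Au+: 78 e⁻, Z=79. Si4+ < Ge4+ (same group, period 3 vs 4); Ge4+ < Sn4+ (same group, 1 shell fewer); Sn4+ < In3+ (both 46 e⁻, Z=50>49); In3+ < Cd2+ (both 46 e⁻, Z=49>48); Cd2+ < Ag+ (isoelectronic, higher Z=48 is smaller); Ag+ < Au+ (same group, 1 shell fewer).
Ordering: Si4+ < Ge4+ < Sn4+ < In3+ < Cd2+ < Ag+ < Au+. The second largest is Ag+.

Ag+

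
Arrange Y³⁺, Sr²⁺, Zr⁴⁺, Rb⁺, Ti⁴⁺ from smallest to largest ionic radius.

Electron counts and nuclear charges: Ti⁴⁺: 18 e⁻, Z=22, Zr⁴⁺: 36 e⁻, Z=40, Y³⁺: 36 e⁻, Z=39, Sr²⁺: 36 e⁻, Z=38, Rb⁺: 36 e⁻, Z=37. Ti⁴⁺ < Zr⁴⁺ (same group, period 4 vs 5); Zr⁴⁺ < Y³⁺ (isoelectronic, higher Z=40 is smaller); Y³⁺ < Sr²⁺ (both 36 e⁻, Z=39>38); Sr²⁺ < Rb⁺ (isoelectronic, higher Z=38 is smaller).

Ti⁴⁺ < Zr⁴⁺ < Y³⁺ < Sr²⁺ < Rb⁺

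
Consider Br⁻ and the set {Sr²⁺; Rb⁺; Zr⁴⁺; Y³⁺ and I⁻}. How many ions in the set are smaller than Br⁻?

4

Tabulating Z and e⁻: Zr⁴⁺ (Z=40, 36 e⁻), Y³⁺ (Z=39, 36 e⁻), Sr²⁺ (Z=38, 36 e⁻), Rb⁺ (Z=37, 36 e⁻), Br⁻ (Z=35, 36 e⁻), I⁻ (Z=53, 54 e⁻). Zr⁴⁺ < Y³⁺ (both 36 e⁻, Z=40>39); Y³⁺ < Sr²⁺ (both 36 e⁻, Z=39>38); Sr²⁺ < Rb⁺ (both 36 e⁻, Z=38>37); Rb⁺ < Br⁻ (isoelectronic, higher Z=37 is smaller); Br⁻ < I⁻ (same group, 1 shell fewer).
Relative to Br⁻, the ions that are smaller are Zr⁴⁺, Y³⁺, Sr²⁺, Rb⁺. Count: 4.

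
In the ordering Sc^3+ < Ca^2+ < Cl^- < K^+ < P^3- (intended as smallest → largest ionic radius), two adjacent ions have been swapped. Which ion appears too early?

Compare adjacent ions: both have 18 electrons but Z(K)=19 > Z(Cl)=17, so K^+ should be the smaller of the two — yet in this increasing list Cl^- sits before K^+. Nothing else is reversed, so Cl^- should move one place to the right.

Cl^-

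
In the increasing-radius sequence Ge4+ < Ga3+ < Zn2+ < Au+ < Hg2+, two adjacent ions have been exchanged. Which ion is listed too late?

Hg2+

Compare adjacent ions: both have 78 electrons but Z(Hg)=80 > Z(Au)=79, so Hg2+ should be the smaller of the two — yet in this increasing list Au+ sits before Hg2+. Nothing else is reversed, so Hg2+ should move one place to the left.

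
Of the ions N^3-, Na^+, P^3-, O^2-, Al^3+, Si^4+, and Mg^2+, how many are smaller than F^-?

Work out protons and electrons: Si^4+ has 10 e⁻ (Z=14), Al^3+ has 10 e⁻ (Z=13), Mg^2+ has 10 e⁻ (Z=12), Na^+ has 10 e⁻ (Z=11), F^- has 10 e⁻ (Z=9), O^2- has 10 e⁻ (Z=8), N^3- has 10 e⁻ (Z=7), P^3- has 18 e⁻ (Z=15). Si^4+ < Al^3+ (both 10 e⁻, Z=14>13); Al^3+ < Mg^2+ (both 10 e⁻, Z=13>12); Mg^2+ < Na^+ (isoelectronic, higher Z=12 is smaller); Na^+ < F^- (isoelectronic, higher Z=11 is smaller); F^- < O^2- (isoelectronic, higher Z=9 is smaller); O^2- < N^3- (isoelectronic, higher Z=8 is smaller); N^3- < P^3- (same group, period 2 vs 3).
Ordering all of them (including F^-) by radius gives Si^4+ < Al^3+ < Mg^2+ < Na^+ < F^- < O^2- < N^3- < P^3-. That's 4.

4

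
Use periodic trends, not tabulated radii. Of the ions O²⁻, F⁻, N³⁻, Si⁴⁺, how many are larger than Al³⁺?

3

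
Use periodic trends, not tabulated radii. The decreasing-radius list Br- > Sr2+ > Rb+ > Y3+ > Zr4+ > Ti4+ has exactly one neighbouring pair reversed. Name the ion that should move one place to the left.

Rb+

Compare adjacent ions: both have 36 electrons but Z(Sr)=38 > Z(Rb)=37, so Sr2+ should be the smaller of the two — yet in this decreasing list Sr2+ sits before Rb+. Nothing else is reversed, so Rb+ should move one place to the left.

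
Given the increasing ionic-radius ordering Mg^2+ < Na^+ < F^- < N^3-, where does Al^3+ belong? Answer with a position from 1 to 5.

These species are isoelectronic with 10 electrons. The only difference is the number of protons: Al^3+ (Z=13), Mg^2+ (Z=12), Na^+ (Z=11), F^- (Z=9), N^3- (Z=7). The strongest nuclear pull (Al^3+) gives the smallest ion.
The complete sequence is Al^3+ < Mg^2+ < Na^+ < F^- < N^3-. Al^3+ sits at position 1.

1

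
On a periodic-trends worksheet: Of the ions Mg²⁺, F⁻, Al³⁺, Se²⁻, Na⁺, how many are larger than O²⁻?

Work out protons and electrons: Al³⁺ (Z=13, 10 e⁻), Mg²⁺ (Z=12, 10 e⁻), Na⁺ (Z=11, 10 e⁻), F⁻ (Z=9, 10 e⁻), O²⁻ (Z=8, 10 e⁻), Se²⁻ (Z=34, 36 e⁻). Al³⁺ < Mg²⁺ (isoelectronic, higher Z=13 is smaller); Mg²⁺ < Na⁺ (both 10 e⁻, Z=12>11); Na⁺ < F⁻ (both 10 e⁻, Z=11>9); F⁻ < O²⁻ (isoelectronic, higher Z=9 is smaller); O²⁻ < Se²⁻ (same group, 2 shells fewer).
Ordering all of them (including O²⁻) by radius gives Al³⁺ < Mg²⁺ < Na⁺ < F⁻ < O²⁻ < Se²⁻. Count: 1.

1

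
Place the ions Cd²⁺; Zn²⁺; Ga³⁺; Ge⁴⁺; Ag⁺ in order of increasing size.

Work out protons and electrons: Ge⁴⁺ (Z=32, 28 e⁻), Ga³⁺ (Z=31, 28 e⁻), Zn²⁺ (Z=30, 28 e⁻), Cd²⁺ (Z=48, 46 e⁻), Ag⁺ (Z=47, 46 e⁻). Ge⁴⁺ < Ga³⁺ (both 28 e⁻, Z=32>31); Ga³⁺ < Zn²⁺ (both 28 e⁻, Z=31>30); Zn²⁺ < Cd²⁺ (same group, 1 shell fewer); Cd²⁺ < Ag⁺ (isoelectronic, higher Z=48 is smaller).

Ge⁴⁺ < Ga³⁺ < Zn²⁺ < Cd²⁺ < Ag⁺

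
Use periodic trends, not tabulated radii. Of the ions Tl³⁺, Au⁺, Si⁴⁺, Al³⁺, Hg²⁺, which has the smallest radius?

Si⁴⁺

Electron counts and nuclear charges: Si⁴⁺: 10 e⁻, Z=14, Al³⁺: 10 e⁻, Z=13, Tl³⁺: 78 e⁻, Z=81, Hg²⁺: 78 e⁻, Z=80, Au⁺: 78 e⁻, Z=79. Si⁴⁺ < Al³⁺ (isoelectronic, higher Z=14 is smaller); Al³⁺ < Tl³⁺ (same group, 3 shells fewer); Tl³⁺ < Hg²⁺ (isoelectronic, higher Z=81 is smaller); Hg²⁺ < Au⁺ (isoelectronic, higher Z=80 is smaller).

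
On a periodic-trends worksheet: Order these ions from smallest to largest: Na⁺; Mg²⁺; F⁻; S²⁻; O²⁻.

Mg²⁺ < Na⁺ < F⁻ < O²⁻ < S²⁻

First list Z and electron count for each: Mg²⁺: 10 e⁻, Z=12, Na⁺: 10 e⁻, Z=11, F⁻: 10 e⁻, Z=9, O²⁻: 10 e⁻, Z=8, S²⁻: 18 e⁻, Z=16. Mg²⁺ < Na⁺ (both 10 e⁻, Z=12>11); Na⁺ < F⁻ (both 10 e⁻, Z=11>9); F⁻ < O²⁻ (both 10 e⁻, Z=9>8); O²⁻ < S²⁻ (same group, period 2 vs 3).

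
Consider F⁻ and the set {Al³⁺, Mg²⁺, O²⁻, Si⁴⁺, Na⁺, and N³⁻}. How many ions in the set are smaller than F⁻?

Each ion has 10 electrons. The ranking follows nuclear charge in reverse — greater Z gives a smaller radius. Si⁴⁺ (Z=14), Al³⁺ (Z=13), Mg²⁺ (Z=12), Na⁺ (Z=11), F⁻ (Z=9), O²⁻ (Z=8), N³⁻ (Z=7).
Ordering all of them (including F⁻) by radius gives Si⁴⁺ < Al³⁺ < Mg²⁺ < Na⁺ < F⁻ < O²⁻ < N³⁻. Count: 4.

4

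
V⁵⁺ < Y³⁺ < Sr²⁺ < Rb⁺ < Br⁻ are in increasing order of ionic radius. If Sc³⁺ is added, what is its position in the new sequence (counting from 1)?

2

First list Z and electron count for each: V⁵⁺: 18 e⁻, Z=23, Sc³⁺: 18 e⁻, Z=21, Y³⁺: 36 e⁻, Z=39, Sr²⁺: 36 e⁻, Z=38, Rb⁺: 36 e⁻, Z=37, Br⁻: 36 e⁻, Z=35. V⁵⁺ < Sc³⁺ (both 18 e⁻, Z=23>21); Sc³⁺ < Y³⁺ (same group, 1 shell fewer); Y³⁺ < Sr²⁺ (both 36 e⁻, Z=39>38); Sr²⁺ < Rb⁺ (both 36 e⁻, Z=38>37); Rb⁺ < Br⁻ (isoelectronic, higher Z=37 is smaller).
The complete sequence is V⁵⁺ < Sc³⁺ < Y³⁺ < Sr²⁺ < Rb⁺ < Br⁻. Sc³⁺ sits at position 2.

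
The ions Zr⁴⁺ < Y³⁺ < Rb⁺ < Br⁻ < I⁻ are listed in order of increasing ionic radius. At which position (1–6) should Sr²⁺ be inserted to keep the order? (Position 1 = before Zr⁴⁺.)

3

Zr⁴⁺ (Z=40, 36 e⁻), Y³⁺ (Z=39, 36 e⁻), Sr²⁺ (Z=38, 36 e⁻), Rb⁺ (Z=37, 36 e⁻), Br⁻ (Z=35, 36 e⁻), I⁻ (Z=53, 54 e⁻). Zr⁴⁺ < Y³⁺ (isoelectronic, higher Z=40 is smaller); Y³⁺ < Sr²⁺ (both 36 e⁻, Z=39>38); Sr²⁺ < Rb⁺ (isoelectronic, higher Z=38 is smaller); Rb⁺ < Br⁻ (both 36 e⁻, Z=37>35); Br⁻ < I⁻ (same group, period 4 vs 5).
Merged order: Zr⁴⁺ < Y³⁺ < Sr²⁺ < Rb⁺ < Br⁻ < I⁻ — Sr²⁺ is number 3.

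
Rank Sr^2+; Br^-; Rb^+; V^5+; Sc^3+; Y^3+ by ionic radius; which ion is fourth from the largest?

First list Z and electron count for each: V^5+ has 18 e⁻ (Z=23), Sc^3+ has 18 e⁻ (Z=21), Y^3+ has 36 e⁻ (Z=39), Sr^2+ has 36 e⁻ (Z=38), Rb^+ has 36 e⁻ (Z=37), Br^- has 36 e⁻ (Z=35). V^5+ < Sc^3+ (both 18 e⁻, Z=23>21); Sc^3+ < Y^3+ (same group, 1 shell fewer); Y^3+ < Sr^2+ (both 36 e⁻, Z=39>38); Sr^2+ < Rb^+ (isoelectronic, higher Z=38 is smaller); Rb^+ < Br^- (isoelectronic, higher Z=37 is smaller).
That gives V^5+ < Sc^3+ < Y^3+ < Sr^2+ < Rb^+ < Br^-. From the largest end, number 4 is Y^3+.

Y^3+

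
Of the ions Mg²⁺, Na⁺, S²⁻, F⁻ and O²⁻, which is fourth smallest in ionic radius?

Work out protons and electrons: Mg²⁺ has 10 e⁻ (Z=12), Na⁺ has 10 e⁻ (Z=11), F⁻ has 10 e⁻ (Z=9), O²⁻ has 10 e⁻ (Z=8), S²⁻ has 18 e⁻ (Z=16). Mg²⁺ < Na⁺ (isoelectronic, higher Z=12 is smaller); Na⁺ < F⁻ (both 10 e⁻, Z=11>9); F⁻ < O²⁻ (isoelectronic, higher Z=9 is smaller); O²⁻ < S²⁻ (same group, 1 shell fewer).
Ordering: Mg²⁺ < Na⁺ < F⁻ < O²⁻ < S²⁻. The fourth smallest is O²⁻.

O²⁻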